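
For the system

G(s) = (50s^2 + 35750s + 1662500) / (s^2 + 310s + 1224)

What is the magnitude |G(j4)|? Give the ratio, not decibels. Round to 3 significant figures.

Substitute s = j4:
Numerator: 50(j4)^2 + 35750(j4) + 1662500 = 1661700 + j143000
Denominator: (j4)^2 + 310(j4) + 1224 = 1208 + j1240
|N| = √(1661700² + 143000²) ≈ 1.6678e+06, ∠N ≈ 4.92°
|D| = √(1208² + 1240²) ≈ 1731.1, ∠D ≈ 45.75°
|G| = 1.6678e+06 / 1731.1 ≈ 963.43

963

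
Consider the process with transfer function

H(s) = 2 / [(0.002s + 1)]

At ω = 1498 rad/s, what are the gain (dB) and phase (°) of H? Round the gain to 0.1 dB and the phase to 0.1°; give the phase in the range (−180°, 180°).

-4.0 dB, -71.5°

At ω = 1498 rad/s:
pole (1 + j1498·0.002) = 1 + j2.996 → |·| ≈ 3.1585, ∠ ≈ 71.54°
|H| = 2 · 1 / (3.1585) ≈ 0.63321
Gain = 20 log₁₀(0.63321) ≈ -3.97 dB
∠H = (0°) − (71.54°) = -71.54°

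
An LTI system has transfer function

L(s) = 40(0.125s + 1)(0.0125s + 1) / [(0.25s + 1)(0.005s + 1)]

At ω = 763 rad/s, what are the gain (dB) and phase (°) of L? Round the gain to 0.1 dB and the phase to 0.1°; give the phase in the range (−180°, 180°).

At ω = 763 rad/s:
zero (1 + j763·0.125) = 1 + j95.375 → |·| ≈ 95.38, ∠ ≈ 89.40°
zero (1 + j763·0.0125) = 1 + j9.5375 → |·| ≈ 9.5898, ∠ ≈ 84.01°
pole (1 + j763·0.25) = 1 + j190.75 → |·| ≈ 190.75, ∠ ≈ 89.70°
pole (1 + j763·0.005) = 1 + j3.815 → |·| ≈ 3.9439, ∠ ≈ 75.31°
|L| = 40 · 95.38 · 9.5898 / (190.75 · 3.9439) ≈ 48.634
Gain = 20 log₁₀(48.634) ≈ 33.74 dB
∠L = (89.40° + 84.01°) − (89.70° + 75.31°) = 8.40°

33.7 dB, 8.4°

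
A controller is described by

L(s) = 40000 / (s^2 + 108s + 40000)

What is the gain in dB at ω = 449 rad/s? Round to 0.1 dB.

At s = jω = j449:
quadratic: (j449)² + 108·j449 + 40000 = -161601 + j48492 → |·| ≈ 1.6872e+05, ∠ ≈ 163.30°
|L| = 40000 / 1.6872e+05 ≈ 0.23708
Gain = 20 log₁₀(0.23708) ≈ -12.50 dB

-12.5 dB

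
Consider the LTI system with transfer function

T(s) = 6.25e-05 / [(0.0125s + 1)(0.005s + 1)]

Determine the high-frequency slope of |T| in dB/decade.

-40 dB/decade

Each pole contributes −20 dB/decade at high frequency; each zero contributes +20 dB/decade.
Net: 0 zero(s) − 2 pole(s) → -40 dB/decade.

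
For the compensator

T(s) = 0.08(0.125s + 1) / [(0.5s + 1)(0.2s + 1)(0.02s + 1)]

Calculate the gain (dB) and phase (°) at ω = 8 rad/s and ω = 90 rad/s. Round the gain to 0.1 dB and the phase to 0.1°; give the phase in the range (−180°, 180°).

At ω = 8 rad/s:
zero (1 + j8·0.125) = 1 + j1 → |·| ≈ 1.4142, ∠ ≈ 45.00°
pole (1 + j8·0.5) = 1 + j4 → |·| ≈ 4.1231, ∠ ≈ 75.96°
pole (1 + j8·0.2) = 1 + j1.6 → |·| ≈ 1.8868, ∠ ≈ 57.99°
pole (1 + j8·0.02) = 1 + j0.16 → |·| ≈ 1.0127, ∠ ≈ 9.09°
|T| = 0.08 · 1.4142 / (4.1231 · 1.8868 · 1.0127) ≈ 0.014361
Gain = 20 log₁₀(0.014361) ≈ -36.86 dB
∠T = (45.00°) − (75.96° + 57.99° + 9.09°) = -98.04°

At ω = 90 rad/s:
zero (1 + j90·0.125) = 1 + j11.25 → |·| ≈ 11.294, ∠ ≈ 84.92°
pole (1 + j90·0.5) = 1 + j45 → |·| ≈ 45.011, ∠ ≈ 88.73°
pole (1 + j90·0.2) = 1 + j18 → |·| ≈ 18.028, ∠ ≈ 86.82°
pole (1 + j90·0.02) = 1 + j1.8 → |·| ≈ 2.0591, ∠ ≈ 60.95°
|T| = 0.08 · 11.294 / (45.011 · 18.028 · 2.0591) ≈ 0.00054075
Gain = 20 log₁₀(0.00054075) ≈ -65.34 dB
∠T = (84.92°) − (88.73° + 86.82° + 60.95°) = -151.58°

ω = 8: -36.9 dB, -98.0°; ω = 90: -65.3 dB, -151.6°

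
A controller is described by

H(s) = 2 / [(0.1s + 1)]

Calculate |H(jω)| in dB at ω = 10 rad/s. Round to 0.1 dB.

At ω = 10 rad/s:
pole (1 + j10·0.1) = 1 + j1 → |·| ≈ 1.4142, ∠ ≈ 45.00°
|H| = 2 · 1 / (1.4142) ≈ 1.4142
Gain = 20 log₁₀(1.4142) ≈ 3.01 dB

3.0 dB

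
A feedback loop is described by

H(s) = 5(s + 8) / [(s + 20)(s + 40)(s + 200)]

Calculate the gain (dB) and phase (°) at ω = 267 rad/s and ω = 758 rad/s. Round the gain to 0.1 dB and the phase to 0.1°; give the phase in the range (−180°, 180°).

ω = 267: -85.1 dB, -132.1°; ω = 758: -101.5 dB, -161.3°

At s = jω = j267:
zero (s+8): 8 + j267 → |·| = √(8²+267²) = √71353 ≈ 267.12, ∠ = arctan(267/8) ≈ 88.28°
pole (s+20): 20 + j267 → |·| = √(20²+267²) = √71689 ≈ 267.75, ∠ = arctan(267/20) ≈ 85.72°
pole (s+40): 40 + j267 → |·| = √(40²+267²) = √72889 ≈ 269.98, ∠ = arctan(267/40) ≈ 81.48°
pole (s+200): 200 + j267 → |·| = √(200²+267²) = √111289 ≈ 333.6, ∠ = arctan(267/200) ≈ 53.16°
|H| = 5 · 267.12 / 2.4115e+07 ≈ 5.5385e-05
Gain = 20 log₁₀(5.5385e-05) ≈ -85.13 dB
∠H = 88.28° − 220.36° = -132.08°

At s = jω = j758:
zero (s+8): 8 + j758 → |·| = √(8²+758²) = √574628 ≈ 758.04, ∠ = arctan(758/8) ≈ 89.40°
pole (s+20): 20 + j758 → |·| = √(20²+758²) = √574964 ≈ 758.26, ∠ = arctan(758/20) ≈ 88.49°
pole (s+40): 40 + j758 → |·| = √(40²+758²) = √576164 ≈ 759.05, ∠ = arctan(758/40) ≈ 86.98°
pole (s+200): 200 + j758 → |·| = √(200²+758²) = √614564 ≈ 783.94, ∠ = arctan(758/200) ≈ 75.22°
|H| = 5 · 758.04 / 4.512e+08 ≈ 8.4003e-06
Gain = 20 log₁₀(8.4003e-06) ≈ -101.51 dB
∠H = 89.40° − 250.69° = -161.29°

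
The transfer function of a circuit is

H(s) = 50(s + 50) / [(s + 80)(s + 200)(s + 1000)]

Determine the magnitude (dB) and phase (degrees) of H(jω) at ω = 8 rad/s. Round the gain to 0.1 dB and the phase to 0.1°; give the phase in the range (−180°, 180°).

-76.1 dB, 0.6°

At s = jω = j8:
zero (s+50): 50 + j8 → |·| = √(50²+8²) = √2564 ≈ 50.636, ∠ = arctan(8/50) ≈ 9.09°
pole (s+80): 80 + j8 → |·| = √(80²+8²) = √6464 ≈ 80.399, ∠ = arctan(8/80) ≈ 5.71°
pole (s+200): 200 + j8 → |·| = √(200²+8²) = √40064 ≈ 200.16, ∠ = arctan(8/200) ≈ 2.29°
pole (s+1000): 1000 + j8 → |·| = √(1000²+8²) = √1000064 ≈ 1000, ∠ = arctan(8/1000) ≈ 0.46°
|H| = 50 · 50.636 / 1.6093e+07 ≈ 0.00015732
Gain = 20 log₁₀(0.00015732) ≈ -76.06 dB
∠H = 9.09° − 8.46° = 0.63°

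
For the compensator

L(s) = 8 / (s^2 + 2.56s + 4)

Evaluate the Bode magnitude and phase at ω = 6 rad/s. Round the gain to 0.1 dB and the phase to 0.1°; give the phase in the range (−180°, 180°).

At s = jω = j6:
quadratic: (j6)² + 2.56·j6 + 4 = -32 + j15.36 → |·| ≈ 35.495, ∠ ≈ 154.36°
|L| = 8 / 35.495 ≈ 0.22538
Gain = 20 log₁₀(0.22538) ≈ -12.94 dB
∠L = 0.00° − 154.36° = -154.36°

-12.9 dB, -154.4°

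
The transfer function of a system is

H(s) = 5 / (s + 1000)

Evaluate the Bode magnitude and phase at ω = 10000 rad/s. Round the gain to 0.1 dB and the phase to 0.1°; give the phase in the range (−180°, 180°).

-66.1 dB, -84.3°

At s = jω = j10000:
pole (s+1000): 1000 + j10000 → |·| = √(1000²+10000²) = √101000000 ≈ 10050, ∠ = arctan(10000/1000) ≈ 84.29°
|H| = 5 / 10050 ≈ 0.00049751
Gain = 20 log₁₀(0.00049751) ≈ -66.06 dB
∠H = 0.00° − 84.29° = -84.29°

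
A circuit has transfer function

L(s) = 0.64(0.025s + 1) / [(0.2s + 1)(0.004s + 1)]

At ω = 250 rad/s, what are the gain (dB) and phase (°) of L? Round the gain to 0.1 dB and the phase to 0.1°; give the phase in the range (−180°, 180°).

-24.8 dB, -52.9°

At ω = 250 rad/s:
zero (1 + j250·0.025) = 1 + j6.25 → |·| ≈ 6.3295, ∠ ≈ 80.91°
pole (1 + j250·0.2) = 1 + j50 → |·| ≈ 50.01, ∠ ≈ 88.85°
pole (1 + j250·0.004) = 1 + j1 → |·| ≈ 1.4142, ∠ ≈ 45.00°
|L| = 0.64 · 6.3295 / (50.01 · 1.4142) ≈ 0.057277
Gain = 20 log₁₀(0.057277) ≈ -24.84 dB
∠L = (80.91°) − (88.85° + 45.00°) = -52.94°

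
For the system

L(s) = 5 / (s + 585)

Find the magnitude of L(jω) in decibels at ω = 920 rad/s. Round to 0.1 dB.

Substitute s = j920:
Numerator: 5 = 5 + j0
Denominator: (j920) + 585 = 585 + j920
|N| = √(5² + 0²) ≈ 5, ∠N ≈ 0.00°
|D| = √(585² + 920²) ≈ 1090.2, ∠D ≈ 57.55°
|L| = 5 / 1090.2 ≈ 0.0045863
Gain = 20 log₁₀(0.0045863) ≈ -46.77 dB

-46.8 dB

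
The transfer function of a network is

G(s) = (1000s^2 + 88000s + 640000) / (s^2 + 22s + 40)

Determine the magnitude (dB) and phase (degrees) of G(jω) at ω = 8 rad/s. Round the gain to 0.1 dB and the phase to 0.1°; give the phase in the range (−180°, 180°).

Substitute s = j8:
Numerator: 1000(j8)^2 + 88000(j8) + 640000 = 576000 + j704000
Denominator: (j8)^2 + 22(j8) + 40 = -24 + j176
|N| = √(576000² + 704000²) ≈ 9.0961e+05, ∠N ≈ 50.71°
|D| = √(24² + 176²) ≈ 177.63, ∠D ≈ 97.77°
|G| = 9.0961e+05 / 177.63 ≈ 5120.8
Gain = 20 log₁₀(5120.8) ≈ 74.19 dB
∠G = 50.71° − 97.77° = -47.06°

74.2 dB, -47.1°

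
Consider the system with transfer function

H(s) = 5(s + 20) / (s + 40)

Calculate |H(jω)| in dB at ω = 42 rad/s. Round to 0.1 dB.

At s = jω = j42:
zero (s+20): 20 + j42 → |·| = √(20²+42²) = √2164 ≈ 46.519, ∠ = arctan(42/20) ≈ 64.54°
pole (s+40): 40 + j42 → |·| = √(40²+42²) = √3364 ≈ 58, ∠ = arctan(42/40) ≈ 46.40°
|H| = 5 · 46.519 / 58 ≈ 4.0103
Gain = 20 log₁₀(4.0103) ≈ 12.06 dB

12.1 dB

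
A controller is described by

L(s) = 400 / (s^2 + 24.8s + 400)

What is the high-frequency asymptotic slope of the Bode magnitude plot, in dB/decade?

Each pole contributes −20 dB/decade at high frequency; each zero contributes +20 dB/decade.
Net: 0 zero(s) − 2 pole(s) → -40 dB/decade.

-40 dB/decade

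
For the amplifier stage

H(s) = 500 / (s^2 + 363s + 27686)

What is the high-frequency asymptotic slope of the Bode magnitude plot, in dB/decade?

Each pole contributes −20 dB/decade at high frequency; each zero contributes +20 dB/decade.
Net: 0 zero(s) − 2 pole(s) → -40 dB/decade.

-40 dB/decade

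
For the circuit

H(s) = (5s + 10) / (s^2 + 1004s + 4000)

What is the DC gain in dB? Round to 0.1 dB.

H(0) = 10 / 4000 = 0.0025
20 log₁₀(0.0025) ≈ -52.04 dB

-52.0 dB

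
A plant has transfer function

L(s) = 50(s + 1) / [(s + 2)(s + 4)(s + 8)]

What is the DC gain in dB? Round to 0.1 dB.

L(0) = 50·1 / (2·4·8) = 0.78125
20 log₁₀(0.78125) ≈ -2.14 dB

-2.1 dB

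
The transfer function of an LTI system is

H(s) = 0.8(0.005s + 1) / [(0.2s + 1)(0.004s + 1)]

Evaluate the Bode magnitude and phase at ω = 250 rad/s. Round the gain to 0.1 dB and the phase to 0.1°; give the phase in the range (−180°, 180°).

-34.8 dB, -82.5°

At ω = 250 rad/s:
zero (1 + j250·0.005) = 1 + j1.25 → |·| ≈ 1.6008, ∠ ≈ 51.34°
pole (1 + j250·0.2) = 1 + j50 → |·| ≈ 50.01, ∠ ≈ 88.85°
pole (1 + j250·0.004) = 1 + j1 → |·| ≈ 1.4142, ∠ ≈ 45.00°
|H| = 0.8 · 1.6008 / (50.01 · 1.4142) ≈ 0.018108
Gain = 20 log₁₀(0.018108) ≈ -34.84 dB
∠H = (51.34°) − (88.85° + 45.00°) = -82.51°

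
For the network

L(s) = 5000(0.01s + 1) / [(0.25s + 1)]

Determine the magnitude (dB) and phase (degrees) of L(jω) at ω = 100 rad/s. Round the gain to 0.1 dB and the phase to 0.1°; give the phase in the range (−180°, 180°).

49.0 dB, -42.7°

At ω = 100 rad/s:
zero (1 + j100·0.01) = 1 + j1 → |·| ≈ 1.4142, ∠ ≈ 45.00°
pole (1 + j100·0.25) = 1 + j25 → |·| ≈ 25.02, ∠ ≈ 87.71°
|L| = 5000 · 1.4142 / (25.02) ≈ 282.61
Gain = 20 log₁₀(282.61) ≈ 49.02 dB
∠L = (45.00°) − (87.71°) = -42.71°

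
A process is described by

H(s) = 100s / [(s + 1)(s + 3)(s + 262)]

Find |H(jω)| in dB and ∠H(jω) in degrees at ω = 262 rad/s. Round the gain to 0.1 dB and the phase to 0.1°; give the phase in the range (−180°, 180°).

At s = jω = j262:
zero at origin: s = j262 → |·| = 262, ∠ = 90.00°
pole (s+1): 1 + j262 → |·| = √(1²+262²) = √68645 ≈ 262, ∠ = arctan(262/1) ≈ 89.78°
pole (s+3): 3 + j262 → |·| = √(3²+262²) = √68653 ≈ 262.02, ∠ = arctan(262/3) ≈ 89.34°
pole (s+262): 262 + j262 → |·| = √(262²+262²) = √137288 ≈ 370.52, ∠ = arctan(262/262) ≈ 45.00°
|H| = 100 · 262 / 2.5436e+07 ≈ 0.00103
Gain = 20 log₁₀(0.00103) ≈ -59.74 dB
∠H = 90.00° − 224.12° = -134.12°

-59.7 dB, -134.1°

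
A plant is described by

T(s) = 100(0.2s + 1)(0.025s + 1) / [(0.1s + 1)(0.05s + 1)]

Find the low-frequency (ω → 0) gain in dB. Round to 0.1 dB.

40.0 dB

T(0) = 100 · 1 / 1 = 100
20 log₁₀(100) ≈ 40.00 dB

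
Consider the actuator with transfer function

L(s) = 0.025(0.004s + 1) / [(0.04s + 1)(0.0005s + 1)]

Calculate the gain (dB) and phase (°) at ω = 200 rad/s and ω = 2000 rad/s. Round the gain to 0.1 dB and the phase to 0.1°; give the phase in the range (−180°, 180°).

ω = 200: -48.1 dB, -49.9°; ω = 2000: -55.0 dB, -51.4°

At ω = 200 rad/s:
zero (1 + j200·0.004) = 1 + j0.8 → |·| ≈ 1.2806, ∠ ≈ 38.66°
pole (1 + j200·0.04) = 1 + j8 → |·| ≈ 8.0623, ∠ ≈ 82.87°
pole (1 + j200·0.0005) = 1 + j0.1 → |·| ≈ 1.005, ∠ ≈ 5.71°
|L| = 0.025 · 1.2806 / (8.0623 · 1.005) ≈ 0.0039512
Gain = 20 log₁₀(0.0039512) ≈ -48.07 dB
∠L = (38.66°) − (82.87° + 5.71°) = -49.92°

At ω = 2000 rad/s:
zero (1 + j2000·0.004) = 1 + j8 → |·| ≈ 8.0623, ∠ ≈ 82.87°
pole (1 + j2000·0.04) = 1 + j80 → |·| ≈ 80.006, ∠ ≈ 89.28°
pole (1 + j2000·0.0005) = 1 + j1 → |·| ≈ 1.4142, ∠ ≈ 45.00°
|L| = 0.025 · 8.0623 / (80.006 · 1.4142) ≈ 0.0017814
Gain = 20 log₁₀(0.0017814) ≈ -54.98 dB
∠L = (82.87°) − (89.28° + 45.00°) = -51.41°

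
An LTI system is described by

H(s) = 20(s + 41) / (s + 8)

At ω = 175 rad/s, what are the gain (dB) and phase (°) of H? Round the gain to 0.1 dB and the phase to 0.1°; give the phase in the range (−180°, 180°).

26.2 dB, -10.6°

At s = jω = j175:
zero (s+41): 41 + j175 → |·| = √(41²+175²) = √32306 ≈ 179.74, ∠ = arctan(175/41) ≈ 76.81°
pole (s+8): 8 + j175 → |·| = √(8²+175²) = √30689 ≈ 175.18, ∠ = arctan(175/8) ≈ 87.38°
|H| = 20 · 179.74 / 175.18 ≈ 20.521
Gain = 20 log₁₀(20.521) ≈ 26.24 dB
∠H = 76.81° − 87.38° = -10.57°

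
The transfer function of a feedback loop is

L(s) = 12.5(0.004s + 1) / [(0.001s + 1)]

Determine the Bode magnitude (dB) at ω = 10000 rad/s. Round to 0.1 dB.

At ω = 10000 rad/s:
zero (1 + j10000·0.004) = 1 + j40 → |·| ≈ 40.012, ∠ ≈ 88.57°
pole (1 + j10000·0.001) = 1 + j10 → |·| ≈ 10.05, ∠ ≈ 84.29°
|L| = 12.5 · 40.012 / (10.05) ≈ 49.766
Gain = 20 log₁₀(49.766) ≈ 33.94 dB

33.9 dB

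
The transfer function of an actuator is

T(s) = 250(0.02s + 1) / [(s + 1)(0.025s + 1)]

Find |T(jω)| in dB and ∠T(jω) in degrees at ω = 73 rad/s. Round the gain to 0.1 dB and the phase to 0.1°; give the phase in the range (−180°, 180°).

9.3 dB, -94.9°

At ω = 73 rad/s:
zero (1 + j73·0.02) = 1 + j1.46 → |·| ≈ 1.7696, ∠ ≈ 55.59°
pole (1 + j73·1) = 1 + j73 → |·| ≈ 73.007, ∠ ≈ 89.22°
pole (1 + j73·0.025) = 1 + j1.825 → |·| ≈ 2.081, ∠ ≈ 61.28°
|T| = 250 · 1.7696 / (73.007 · 2.081) ≈ 2.9119
Gain = 20 log₁₀(2.9119) ≈ 9.28 dB
∠T = (55.59°) − (89.22° + 61.28°) = -94.91°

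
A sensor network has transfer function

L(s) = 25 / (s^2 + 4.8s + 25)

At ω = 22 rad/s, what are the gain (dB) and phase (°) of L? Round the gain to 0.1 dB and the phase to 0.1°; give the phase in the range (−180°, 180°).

-25.5 dB, -167.0°

At s = jω = j22:
quadratic: (j22)² + 4.8·j22 + 25 = -459 + j105.6 → |·| ≈ 470.99, ∠ ≈ 167.04°
|L| = 25 / 470.99 ≈ 0.05308
Gain = 20 log₁₀(0.05308) ≈ -25.50 dB
∠L = 0.00° − 167.04° = -167.04°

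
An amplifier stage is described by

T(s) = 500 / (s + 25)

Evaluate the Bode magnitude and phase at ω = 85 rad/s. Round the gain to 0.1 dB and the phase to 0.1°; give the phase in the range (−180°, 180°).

15.0 dB, -73.6°

Substitute s = j85:
Numerator: 500 = 500 + j0
Denominator: (j85) + 25 = 25 + j85
|N| = √(500² + 0²) ≈ 500, ∠N ≈ 0.00°
|D| = √(25² + 85²) ≈ 88.6, ∠D ≈ 73.61°
|T| = 500 / 88.6 ≈ 5.6433
Gain = 20 log₁₀(5.6433) ≈ 15.03 dB
∠T = 0.00° − 73.61° = -73.61°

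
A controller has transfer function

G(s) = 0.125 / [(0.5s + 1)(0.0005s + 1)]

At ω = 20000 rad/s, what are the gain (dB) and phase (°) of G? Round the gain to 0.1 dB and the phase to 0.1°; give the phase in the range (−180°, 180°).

At ω = 20000 rad/s:
pole (1 + j20000·0.5) = 1 + j10000 → |·| ≈ 10000, ∠ ≈ 89.99°
pole (1 + j20000·0.0005) = 1 + j10 → |·| ≈ 10.05, ∠ ≈ 84.29°
|G| = 0.125 · 1 / (10000 · 10.05) ≈ 1.2438e-06
Gain = 20 log₁₀(1.2438e-06) ≈ -118.10 dB
∠G = (0°) − (89.99° + 84.29°) = -174.28°

-118.1 dB, -174.3°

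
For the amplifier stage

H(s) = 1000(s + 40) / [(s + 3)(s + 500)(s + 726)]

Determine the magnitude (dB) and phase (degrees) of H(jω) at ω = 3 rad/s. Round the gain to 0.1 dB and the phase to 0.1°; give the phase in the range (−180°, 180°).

At s = jω = j3:
zero (s+40): 40 + j3 → |·| = √(40²+3²) = √1609 ≈ 40.112, ∠ = arctan(3/40) ≈ 4.29°
pole (s+3): 3 + j3 → |·| = √(3²+3²) = √18 ≈ 4.2426, ∠ = arctan(3/3) ≈ 45.00°
pole (s+500): 500 + j3 → |·| = √(500²+3²) = √250009 ≈ 500.01, ∠ = arctan(3/500) ≈ 0.34°
pole (s+726): 726 + j3 → |·| = √(726²+3²) = √527085 ≈ 726.01, ∠ = arctan(3/726) ≈ 0.24°
|H| = 1000 · 40.112 / 1.5401e+06 ≈ 0.026045
Gain = 20 log₁₀(0.026045) ≈ -31.69 dB
∠H = 4.29° − 45.58° = -41.29°

-31.7 dB, -41.3°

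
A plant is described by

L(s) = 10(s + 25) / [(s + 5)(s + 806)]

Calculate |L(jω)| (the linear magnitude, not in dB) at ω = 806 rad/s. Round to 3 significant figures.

At s = jω = j806:
zero (s+25): 25 + j806 → |·| = √(25²+806²) = √650261 ≈ 806.39, ∠ = arctan(806/25) ≈ 88.22°
pole (s+5): 5 + j806 → |·| = √(5²+806²) = √649661 ≈ 806.02, ∠ = arctan(806/5) ≈ 89.64°
pole (s+806): 806 + j806 → |·| = √(806²+806²) = √1299272 ≈ 1139.9, ∠ = arctan(806/806) ≈ 45.00°
|L| = 10 · 806.39 / 9.1878e+05 ≈ 0.0087767

0.00878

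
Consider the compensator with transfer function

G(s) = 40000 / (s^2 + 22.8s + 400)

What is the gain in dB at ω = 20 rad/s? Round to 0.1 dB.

At s = jω = j20:
quadratic: (j20)² + 22.8·j20 + 400 = 0 + j456 → |·| ≈ 456, ∠ ≈ 90.00°
|G| = 40000 / 456 ≈ 87.719
Gain = 20 log₁₀(87.719) ≈ 38.86 dB

38.9 dB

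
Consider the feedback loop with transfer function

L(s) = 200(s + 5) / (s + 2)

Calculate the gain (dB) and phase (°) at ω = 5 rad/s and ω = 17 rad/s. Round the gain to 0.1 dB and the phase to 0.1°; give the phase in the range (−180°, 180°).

At s = jω = j5:
zero (s+5): 5 + j5 → |·| = √(5²+5²) = √50 ≈ 7.0711, ∠ = arctan(5/5) ≈ 45.00°
pole (s+2): 2 + j5 → |·| = √(2²+5²) = √29 ≈ 5.3852, ∠ = arctan(5/2) ≈ 68.20°
|L| = 200 · 7.0711 / 5.3852 ≈ 262.61
Gain = 20 log₁₀(262.61) ≈ 48.39 dB
∠L = 45.00° − 68.20° = -23.20°

At s = jω = j17:
zero (s+5): 5 + j17 → |·| = √(5²+17²) = √314 ≈ 17.72, ∠ = arctan(17/5) ≈ 73.61°
pole (s+2): 2 + j17 → |·| = √(2²+17²) = √293 ≈ 17.117, ∠ = arctan(17/2) ≈ 83.29°
|L| = 200 · 17.72 / 17.117 ≈ 207.05
Gain = 20 log₁₀(207.05) ≈ 46.32 dB
∠L = 73.61° − 83.29° = -9.68°

ω = 5: 48.4 dB, -23.2°; ω = 17: 46.3 dB, -9.7°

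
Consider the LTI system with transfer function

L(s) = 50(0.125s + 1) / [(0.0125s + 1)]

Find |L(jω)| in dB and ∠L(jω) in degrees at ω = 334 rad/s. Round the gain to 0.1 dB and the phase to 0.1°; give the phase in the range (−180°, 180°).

At ω = 334 rad/s:
zero (1 + j334·0.125) = 1 + j41.75 → |·| ≈ 41.762, ∠ ≈ 88.63°
pole (1 + j334·0.0125) = 1 + j4.175 → |·| ≈ 4.2931, ∠ ≈ 76.53°
|L| = 50 · 41.762 / (4.2931) ≈ 486.39
Gain = 20 log₁₀(486.39) ≈ 53.74 dB
∠L = (88.63°) − (76.53°) = 12.10°

53.7 dB, 12.1°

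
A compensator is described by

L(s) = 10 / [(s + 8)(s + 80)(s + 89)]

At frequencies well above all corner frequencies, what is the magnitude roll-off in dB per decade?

Each pole contributes −20 dB/decade at high frequency; each zero contributes +20 dB/decade.
Net: 0 zero(s) − 3 pole(s) → -60 dB/decade.

-60 dB/decade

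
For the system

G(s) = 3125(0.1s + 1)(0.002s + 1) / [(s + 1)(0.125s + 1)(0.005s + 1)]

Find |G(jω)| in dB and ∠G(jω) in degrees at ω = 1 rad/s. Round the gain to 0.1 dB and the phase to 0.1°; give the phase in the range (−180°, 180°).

At ω = 1 rad/s:
zero (1 + j1·0.1) = 1 + j0.1 → |·| ≈ 1.005, ∠ ≈ 5.71°
zero (1 + j1·0.002) = 1 + j0.002 → |·| ≈ 1, ∠ ≈ 0.11°
pole (1 + j1·1) = 1 + j1 → |·| ≈ 1.4142, ∠ ≈ 45.00°
pole (1 + j1·0.125) = 1 + j0.125 → |·| ≈ 1.0078, ∠ ≈ 7.13°
pole (1 + j1·0.005) = 1 + j0.005 → |·| ≈ 1, ∠ ≈ 0.29°
|G| = 3125 · 1.005 · 1 / (1.4142 · 1.0078 · 1) ≈ 2203.6
Gain = 20 log₁₀(2203.6) ≈ 66.86 dB
∠G = (5.71° + 0.11°) − (45.00° + 7.13° + 0.29°) = -46.60°

66.9 dB, -46.6°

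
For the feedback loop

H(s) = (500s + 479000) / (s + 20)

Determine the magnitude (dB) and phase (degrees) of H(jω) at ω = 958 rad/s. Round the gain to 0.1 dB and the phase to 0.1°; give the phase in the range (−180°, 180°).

57.0 dB, -43.8°

Substitute s = j958:
Numerator: 500(j958) + 479000 = 479000 + j479000
Denominator: (j958) + 20 = 20 + j958
|N| = √(479000² + 479000²) ≈ 6.7741e+05, ∠N ≈ 45.00°
|D| = √(20² + 958²) ≈ 958.21, ∠D ≈ 88.80°
|H| = 6.7741e+05 / 958.21 ≈ 706.95
Gain = 20 log₁₀(706.95) ≈ 56.99 dB
∠H = 45.00° − 88.80° = -43.80°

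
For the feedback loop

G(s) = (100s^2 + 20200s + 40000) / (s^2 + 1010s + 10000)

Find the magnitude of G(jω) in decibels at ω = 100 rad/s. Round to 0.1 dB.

Substitute s = j100:
Numerator: 100(j100)^2 + 20200(j100) + 40000 = -960000 + j2020000
Denominator: (j100)^2 + 1010(j100) + 10000 = 0 + j101000
|N| = √(960000² + 2020000²) ≈ 2.2365e+06, ∠N ≈ 115.42°
|D| = √(0² + 101000²) ≈ 1.01e+05, ∠D ≈ 90.00°
|G| = 2.2365e+06 / 1.01e+05 ≈ 22.144
Gain = 20 log₁₀(22.144) ≈ 26.91 dB

26.9 dB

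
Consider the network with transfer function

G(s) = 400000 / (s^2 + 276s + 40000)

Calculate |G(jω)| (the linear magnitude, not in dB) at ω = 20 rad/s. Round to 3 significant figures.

At s = jω = j20:
quadratic: (j20)² + 276·j20 + 40000 = 39600 + j5520 → |·| ≈ 39983, ∠ ≈ 7.94°
|G| = 400000 / 39983 ≈ 10.004

10.0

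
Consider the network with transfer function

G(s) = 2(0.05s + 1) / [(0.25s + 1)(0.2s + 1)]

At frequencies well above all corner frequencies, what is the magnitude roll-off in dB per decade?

-20 dB/decade

Each pole contributes −20 dB/decade at high frequency; each zero contributes +20 dB/decade.
Net: 1 zero(s) − 2 pole(s) → -20 dB/decade.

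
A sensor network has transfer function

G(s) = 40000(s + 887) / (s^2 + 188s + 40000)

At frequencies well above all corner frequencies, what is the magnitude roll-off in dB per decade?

-20 dB/decade

Each pole contributes −20 dB/decade at high frequency; each zero contributes +20 dB/decade.
Net: 1 zero(s) − 2 pole(s) → -20 dB/decade.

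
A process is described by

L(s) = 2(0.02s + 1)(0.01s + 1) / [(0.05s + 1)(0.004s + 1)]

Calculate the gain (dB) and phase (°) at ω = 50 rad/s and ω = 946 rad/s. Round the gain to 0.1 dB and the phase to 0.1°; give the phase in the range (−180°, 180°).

ω = 50: 1.2 dB, -7.9°; ω = 946: 5.8 dB, 7.0°

At ω = 50 rad/s:
zero (1 + j50·0.02) = 1 + j1 → |·| ≈ 1.4142, ∠ ≈ 45.00°
zero (1 + j50·0.01) = 1 + j0.5 → |·| ≈ 1.118, ∠ ≈ 26.57°
pole (1 + j50·0.05) = 1 + j2.5 → |·| ≈ 2.6926, ∠ ≈ 68.20°
pole (1 + j50·0.004) = 1 + j0.2 → |·| ≈ 1.0198, ∠ ≈ 11.31°
|L| = 2 · 1.4142 · 1.118 / (2.6926 · 1.0198) ≈ 1.1516
Gain = 20 log₁₀(1.1516) ≈ 1.23 dB
∠L = (45.00° + 26.57°) − (68.20° + 11.31°) = -7.94°

At ω = 946 rad/s:
zero (1 + j946·0.02) = 1 + j18.92 → |·| ≈ 18.946, ∠ ≈ 86.97°
zero (1 + j946·0.01) = 1 + j9.46 → |·| ≈ 9.5127, ∠ ≈ 83.97°
pole (1 + j946·0.05) = 1 + j47.3 → |·| ≈ 47.311, ∠ ≈ 88.79°
pole (1 + j946·0.004) = 1 + j3.784 → |·| ≈ 3.9139, ∠ ≈ 75.20°
|L| = 2 · 18.946 · 9.5127 / (47.311 · 3.9139) ≈ 1.9466
Gain = 20 log₁₀(1.9466) ≈ 5.79 dB
∠L = (86.97° + 83.97°) − (88.79° + 75.20°) = 6.95°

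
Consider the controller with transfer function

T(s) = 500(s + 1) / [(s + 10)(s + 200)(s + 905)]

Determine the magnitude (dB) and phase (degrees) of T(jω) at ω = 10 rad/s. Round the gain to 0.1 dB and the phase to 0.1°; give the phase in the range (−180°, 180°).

At s = jω = j10:
zero (s+1): 1 + j10 → |·| = √(1²+10²) = √101 ≈ 10.05, ∠ = arctan(10/1) ≈ 84.29°
pole (s+10): 10 + j10 → |·| = √(10²+10²) = √200 ≈ 14.142, ∠ = arctan(10/10) ≈ 45.00°
pole (s+200): 200 + j10 → |·| = √(200²+10²) = √40100 ≈ 200.25, ∠ = arctan(10/200) ≈ 2.86°
pole (s+905): 905 + j10 → |·| = √(905²+10²) = √819125 ≈ 905.06, ∠ = arctan(10/905) ≈ 0.63°
|T| = 500 · 10.05 / 2.5631e+06 ≈ 0.0019605
Gain = 20 log₁₀(0.0019605) ≈ -54.15 dB
∠T = 84.29° − 48.49° = 35.80°

-54.2 dB, 35.8°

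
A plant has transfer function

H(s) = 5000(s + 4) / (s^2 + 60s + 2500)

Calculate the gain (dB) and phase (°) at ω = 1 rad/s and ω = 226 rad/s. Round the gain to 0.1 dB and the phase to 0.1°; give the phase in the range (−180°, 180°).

ω = 1: 18.3 dB, 12.7°; ω = 226: 27.0 dB, -75.4°

At s = jω = j1:
zero (s+4): 4 + j1 → |·| = √(4²+1²) = √17 ≈ 4.1231, ∠ = arctan(1/4) ≈ 14.04°
quadratic: (j1)² + 60·j1 + 2500 = 2499 + j60 → |·| ≈ 2499.7, ∠ ≈ 1.38°
|H| = 5000 · 4.1231 / 2499.7 ≈ 8.2472
Gain = 20 log₁₀(8.2472) ≈ 18.33 dB
∠H = 14.04° − 1.38° = 12.66°

At s = jω = j226:
zero (s+4): 4 + j226 → |·| = √(4²+226²) = √51092 ≈ 226.04, ∠ = arctan(226/4) ≈ 88.99°
quadratic: (j226)² + 60·j226 + 2500 = -48576 + j13560 → |·| ≈ 50433, ∠ ≈ 164.40°
|H| = 5000 · 226.04 / 50433 ≈ 22.41
Gain = 20 log₁₀(22.41) ≈ 27.01 dB
∠H = 88.99° − 164.40° = -75.41°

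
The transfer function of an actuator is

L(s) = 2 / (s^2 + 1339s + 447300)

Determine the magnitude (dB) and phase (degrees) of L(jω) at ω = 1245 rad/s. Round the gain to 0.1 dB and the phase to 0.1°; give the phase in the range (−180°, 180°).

Substitute s = j1245:
Numerator: 2 = 2 + j0
Denominator: (j1245)^2 + 1339(j1245) + 447300 = -1102725 + j1667055
|N| = √(2² + 0²) ≈ 2, ∠N ≈ 0.00°
|D| = √(1102725² + 1667055²) ≈ 1.9988e+06, ∠D ≈ 123.48°
|L| = 2 / 1.9988e+06 ≈ 1.0006e-06
Gain = 20 log₁₀(1.0006e-06) ≈ -119.99 dB
∠L = 0.00° − 123.48° = -123.48°

-120.0 dB, -123.5°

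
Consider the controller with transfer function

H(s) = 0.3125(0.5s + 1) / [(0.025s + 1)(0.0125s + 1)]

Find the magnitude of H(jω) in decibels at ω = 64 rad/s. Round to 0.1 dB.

At ω = 64 rad/s:
zero (1 + j64·0.5) = 1 + j32 → |·| ≈ 32.016, ∠ ≈ 88.21°
pole (1 + j64·0.025) = 1 + j1.6 → |·| ≈ 1.8868, ∠ ≈ 57.99°
pole (1 + j64·0.0125) = 1 + j0.8 → |·| ≈ 1.2806, ∠ ≈ 38.66°
|H| = 0.3125 · 32.016 / (1.8868 · 1.2806) ≈ 4.1407
Gain = 20 log₁₀(4.1407) ≈ 12.34 dB

12.3 dB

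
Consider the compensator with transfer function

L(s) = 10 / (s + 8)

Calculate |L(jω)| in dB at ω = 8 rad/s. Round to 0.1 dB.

-1.1 dB

Substitute s = j8:
Numerator: 10 = 10 + j0
Denominator: (j8) + 8 = 8 + j8
|N| = √(10² + 0²) ≈ 10, ∠N ≈ 0.00°
|D| = √(8² + 8²) ≈ 11.314, ∠D ≈ 45.00°
|L| = 10 / 11.314 ≈ 0.88386
Gain = 20 log₁₀(0.88386) ≈ -1.07 dB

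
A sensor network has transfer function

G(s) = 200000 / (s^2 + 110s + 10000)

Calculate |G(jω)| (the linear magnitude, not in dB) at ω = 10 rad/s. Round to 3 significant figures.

20.1

At s = jω = j10:
quadratic: (j10)² + 110·j10 + 10000 = 9900 + j1100 → |·| ≈ 9960.9, ∠ ≈ 6.34°
|G| = 200000 / 9960.9 ≈ 20.079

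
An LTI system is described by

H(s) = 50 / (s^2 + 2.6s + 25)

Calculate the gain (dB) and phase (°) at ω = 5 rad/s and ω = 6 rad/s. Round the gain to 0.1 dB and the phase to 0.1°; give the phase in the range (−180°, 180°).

ω = 5: 11.7 dB, -90.0°; ω = 6: 8.4 dB, -125.2°

At s = jω = j5:
quadratic: (j5)² + 2.6·j5 + 25 = 0 + j13 → |·| ≈ 13, ∠ ≈ 90.00°
|H| = 50 / 13 ≈ 3.8462
Gain = 20 log₁₀(3.8462) ≈ 11.70 dB
∠H = 0.00° − 90.00° = -90.00°

At s = jω = j6:
quadratic: (j6)² + 2.6·j6 + 25 = -11 + j15.6 → |·| ≈ 19.088, ∠ ≈ 125.19°
|H| = 50 / 19.088 ≈ 2.6194
Gain = 20 log₁₀(2.6194) ≈ 8.36 dB
∠H = 0.00° − 125.19° = -125.19°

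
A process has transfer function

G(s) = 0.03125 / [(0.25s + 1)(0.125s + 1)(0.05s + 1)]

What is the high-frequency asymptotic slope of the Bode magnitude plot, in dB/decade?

Each pole contributes −20 dB/decade at high frequency; each zero contributes +20 dB/decade.
Net: 0 zero(s) − 3 pole(s) → -60 dB/decade.

-60 dB/decade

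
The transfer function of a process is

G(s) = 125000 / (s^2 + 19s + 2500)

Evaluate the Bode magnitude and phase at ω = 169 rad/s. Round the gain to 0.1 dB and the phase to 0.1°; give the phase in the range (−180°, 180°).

At s = jω = j169:
quadratic: (j169)² + 19·j169 + 2500 = -26061 + j3211 → |·| ≈ 26258, ∠ ≈ 172.98°
|G| = 125000 / 26258 ≈ 4.7605
Gain = 20 log₁₀(4.7605) ≈ 13.55 dB
∠G = 0.00° − 172.98° = -172.98°

13.6 dB, -173.0°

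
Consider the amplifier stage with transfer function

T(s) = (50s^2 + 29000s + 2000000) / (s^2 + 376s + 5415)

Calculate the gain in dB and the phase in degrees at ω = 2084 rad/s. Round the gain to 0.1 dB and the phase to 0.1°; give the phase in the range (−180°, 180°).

Substitute s = j2084:
Numerator: 50(j2084)^2 + 29000(j2084) + 2000000 = -215152800 + j60436000
Denominator: (j2084)^2 + 376(j2084) + 5415 = -4337641 + j783584
|N| = √(215152800² + 60436000²) ≈ 2.2348e+08, ∠N ≈ 164.31°
|D| = √(4337641² + 783584²) ≈ 4.4078e+06, ∠D ≈ 169.76°
|T| = 2.2348e+08 / 4.4078e+06 ≈ 50.701
Gain = 20 log₁₀(50.701) ≈ 34.10 dB
∠T = 164.31° − 169.76° = -5.45°

34.1 dB, -5.5°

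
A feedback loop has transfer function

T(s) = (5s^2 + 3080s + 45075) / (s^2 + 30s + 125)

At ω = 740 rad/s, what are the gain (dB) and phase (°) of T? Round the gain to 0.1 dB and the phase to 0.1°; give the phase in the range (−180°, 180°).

Substitute s = j740:
Numerator: 5(j740)^2 + 3080(j740) + 45075 = -2692925 + j2279200
Denominator: (j740)^2 + 30(j740) + 125 = -547475 + j22200
|N| = √(2692925² + 2279200²) ≈ 3.528e+06, ∠N ≈ 139.76°
|D| = √(547475² + 22200²) ≈ 5.4792e+05, ∠D ≈ 177.68°
|T| = 3.528e+06 / 5.4792e+05 ≈ 6.4389
Gain = 20 log₁₀(6.4389) ≈ 16.18 dB
∠T = 139.76° − 177.68° = -37.92°

16.2 dB, -37.9°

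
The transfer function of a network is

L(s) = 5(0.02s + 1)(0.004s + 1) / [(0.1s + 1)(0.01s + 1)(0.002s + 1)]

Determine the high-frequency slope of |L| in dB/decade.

Each pole contributes −20 dB/decade at high frequency; each zero contributes +20 dB/decade.
Net: 2 zero(s) − 3 pole(s) → -20 dB/decade.

-20 dB/decade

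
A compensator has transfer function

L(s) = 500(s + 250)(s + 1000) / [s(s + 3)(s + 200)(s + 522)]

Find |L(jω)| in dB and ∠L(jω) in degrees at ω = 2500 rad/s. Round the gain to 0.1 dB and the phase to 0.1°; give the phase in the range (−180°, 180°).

At s = jω = j2500:
zero (s+250): 250 + j2500 → |·| = √(250²+2500²) = √6312500 ≈ 2512.5, ∠ = arctan(2500/250) ≈ 84.29°
zero (s+1000): 1000 + j2500 → |·| = √(1000²+2500²) = √7250000 ≈ 2692.6, ∠ = arctan(2500/1000) ≈ 68.20°
pole (s+3): 3 + j2500 → |·| = √(3²+2500²) = √6250009 ≈ 2500, ∠ = arctan(2500/3) ≈ 89.93°
pole (s+200): 200 + j2500 → |·| = √(200²+2500²) = √6290000 ≈ 2508, ∠ = arctan(2500/200) ≈ 85.43°
pole (s+522): 522 + j2500 → |·| = √(522²+2500²) = √6522484 ≈ 2553.9, ∠ = arctan(2500/522) ≈ 78.21°
pole at origin: |s| = 2500, ∠ = 90.00° (in denominator)
|L| = 500 · 6.7652e+06 / 4.0032e+13 ≈ 8.4497e-05
Gain = 20 log₁₀(8.4497e-05) ≈ -81.46 dB
∠L = 152.49° − 343.57° = -191.08° ≡ 168.92° (principal value)

-81.5 dB, 168.9°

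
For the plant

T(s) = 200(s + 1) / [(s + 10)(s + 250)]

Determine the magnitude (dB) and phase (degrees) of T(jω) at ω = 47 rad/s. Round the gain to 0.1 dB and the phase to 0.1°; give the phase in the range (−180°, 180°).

At s = jω = j47:
zero (s+1): 1 + j47 → |·| = √(1²+47²) = √2210 ≈ 47.011, ∠ = arctan(47/1) ≈ 88.78°
pole (s+10): 10 + j47 → |·| = √(10²+47²) = √2309 ≈ 48.052, ∠ = arctan(47/10) ≈ 77.99°
pole (s+250): 250 + j47 → |·| = √(250²+47²) = √64709 ≈ 254.38, ∠ = arctan(47/250) ≈ 10.65°
|T| = 200 · 47.011 / 12223 ≈ 0.76922
Gain = 20 log₁₀(0.76922) ≈ -2.28 dB
∠T = 88.78° − 88.64° = 0.14°

-2.3 dB, 0.1°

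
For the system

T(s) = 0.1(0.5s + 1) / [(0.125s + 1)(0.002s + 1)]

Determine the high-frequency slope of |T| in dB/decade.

Each pole contributes −20 dB/decade at high frequency; each zero contributes +20 dB/decade.
Net: 1 zero(s) − 2 pole(s) → -20 dB/decade.

-20 dB/decade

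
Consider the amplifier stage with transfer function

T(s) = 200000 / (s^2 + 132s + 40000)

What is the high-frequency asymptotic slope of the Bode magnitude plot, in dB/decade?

-40 dB/decade

Each pole contributes −20 dB/decade at high frequency; each zero contributes +20 dB/decade.
Net: 0 zero(s) − 2 pole(s) → -40 dB/decade.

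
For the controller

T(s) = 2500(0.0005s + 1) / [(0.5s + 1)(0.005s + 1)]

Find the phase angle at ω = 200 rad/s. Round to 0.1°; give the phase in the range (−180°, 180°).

At ω = 200 rad/s:
zero (1 + j200·0.0005) = 1 + j0.1 → |·| ≈ 1.005, ∠ ≈ 5.71°
pole (1 + j200·0.5) = 1 + j100 → |·| ≈ 100, ∠ ≈ 89.43°
pole (1 + j200·0.005) = 1 + j1 → |·| ≈ 1.4142, ∠ ≈ 45.00°
∠T = (5.71°) − (89.43° + 45.00°) = -128.72°

-128.7°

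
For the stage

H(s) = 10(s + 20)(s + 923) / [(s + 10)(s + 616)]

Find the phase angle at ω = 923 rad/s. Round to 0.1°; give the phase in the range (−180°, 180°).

At s = jω = j923:
zero (s+20): 20 + j923 → |·| = √(20²+923²) = √852329 ≈ 923.22, ∠ = arctan(923/20) ≈ 88.76°
zero (s+923): 923 + j923 → |·| = √(923²+923²) = √1703858 ≈ 1305.3, ∠ = arctan(923/923) ≈ 45.00°
pole (s+10): 10 + j923 → |·| = √(10²+923²) = √852029 ≈ 923.05, ∠ = arctan(923/10) ≈ 89.38°
pole (s+616): 616 + j923 → |·| = √(616²+923²) = √1231385 ≈ 1109.7, ∠ = arctan(923/616) ≈ 56.28°
∠H = 133.76° − 145.66° = -11.90°

-11.9°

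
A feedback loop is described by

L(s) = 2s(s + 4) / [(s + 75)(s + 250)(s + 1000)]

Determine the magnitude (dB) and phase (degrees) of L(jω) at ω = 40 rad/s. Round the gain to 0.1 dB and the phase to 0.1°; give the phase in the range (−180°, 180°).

At s = jω = j40:
zero (s+4): 4 + j40 → |·| = √(4²+40²) = √1616 ≈ 40.2, ∠ = arctan(40/4) ≈ 84.29°
zero at origin: s = j40 → |·| = 40, ∠ = 90.00°
pole (s+75): 75 + j40 → |·| = √(75²+40²) = √7225 ≈ 85, ∠ = arctan(40/75) ≈ 28.07°
pole (s+250): 250 + j40 → |·| = √(250²+40²) = √64100 ≈ 253.18, ∠ = arctan(40/250) ≈ 9.09°
pole (s+1000): 1000 + j40 → |·| = √(1000²+40²) = √1001600 ≈ 1000.8, ∠ = arctan(40/1000) ≈ 2.29°
|L| = 2 · 1608 / 2.1538e+07 ≈ 0.00014932
Gain = 20 log₁₀(0.00014932) ≈ -76.52 dB
∠L = 174.29° − 39.45° = 134.84°

-76.5 dB, 134.8°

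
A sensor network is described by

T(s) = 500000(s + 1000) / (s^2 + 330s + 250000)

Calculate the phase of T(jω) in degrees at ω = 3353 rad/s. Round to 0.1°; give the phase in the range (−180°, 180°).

-100.9°

At s = jω = j3353:
zero (s+1000): 1000 + j3353 → |·| = √(1000²+3353²) = √12242609 ≈ 3498.9, ∠ = arctan(3353/1000) ≈ 73.39°
quadratic: (j3353)² + 330·j3353 + 250000 = -10992609 + j1106490 → |·| ≈ 1.1048e+07, ∠ ≈ 174.25°
∠T = 73.39° − 174.25° = -100.86°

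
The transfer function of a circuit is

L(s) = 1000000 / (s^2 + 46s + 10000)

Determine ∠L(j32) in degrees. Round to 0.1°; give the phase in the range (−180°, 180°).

-9.3°

At s = jω = j32:
quadratic: (j32)² + 46·j32 + 10000 = 8976 + j1472 → |·| ≈ 9095.9, ∠ ≈ 9.31°
∠L = 0.00° − 9.31° = -9.31°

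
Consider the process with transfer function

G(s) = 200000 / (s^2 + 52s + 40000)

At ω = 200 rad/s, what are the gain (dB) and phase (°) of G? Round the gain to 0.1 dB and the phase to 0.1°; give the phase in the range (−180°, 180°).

At s = jω = j200:
quadratic: (j200)² + 52·j200 + 40000 = 0 + j10400 → |·| ≈ 10400, ∠ ≈ 90.00°
|G| = 200000 / 10400 ≈ 19.231
Gain = 20 log₁₀(19.231) ≈ 25.68 dB
∠G = 0.00° − 90.00° = -90.00°

25.7 dB, -90.0°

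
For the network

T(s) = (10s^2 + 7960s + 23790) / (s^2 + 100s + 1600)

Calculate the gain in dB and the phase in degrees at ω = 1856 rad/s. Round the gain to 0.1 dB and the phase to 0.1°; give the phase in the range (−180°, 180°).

Substitute s = j1856:
Numerator: 10(j1856)^2 + 7960(j1856) + 23790 = -34423570 + j14773760
Denominator: (j1856)^2 + 100(j1856) + 1600 = -3443136 + j185600
|N| = √(34423570² + 14773760²) ≈ 3.746e+07, ∠N ≈ 156.77°
|D| = √(3443136² + 185600²) ≈ 3.4481e+06, ∠D ≈ 176.91°
|T| = 3.746e+07 / 3.4481e+06 ≈ 10.864
Gain = 20 log₁₀(10.864) ≈ 20.72 dB
∠T = 156.77° − 176.91° = -20.14°

20.7 dB, -20.1°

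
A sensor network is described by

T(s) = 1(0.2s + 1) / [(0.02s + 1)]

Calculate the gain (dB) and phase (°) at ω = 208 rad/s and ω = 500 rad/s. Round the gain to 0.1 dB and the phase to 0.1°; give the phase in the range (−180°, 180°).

ω = 208: 19.8 dB, 12.1°; ω = 500: 20.0 dB, 5.1°

At ω = 208 rad/s:
zero (1 + j208·0.2) = 1 + j41.6 → |·| ≈ 41.612, ∠ ≈ 88.62°
pole (1 + j208·0.02) = 1 + j4.16 → |·| ≈ 4.2785, ∠ ≈ 76.48°
|T| = 1 · 41.612 / (4.2785) ≈ 9.7258
Gain = 20 log₁₀(9.7258) ≈ 19.76 dB
∠T = (88.62°) − (76.48°) = 12.14°

At ω = 500 rad/s:
zero (1 + j500·0.2) = 1 + j100 → |·| ≈ 100, ∠ ≈ 89.43°
pole (1 + j500·0.02) = 1 + j10 → |·| ≈ 10.05, ∠ ≈ 84.29°
|T| = 1 · 100 / (10.05) ≈ 9.9502
Gain = 20 log₁₀(9.9502) ≈ 19.96 dB
∠T = (89.43°) − (84.29°) = 5.14°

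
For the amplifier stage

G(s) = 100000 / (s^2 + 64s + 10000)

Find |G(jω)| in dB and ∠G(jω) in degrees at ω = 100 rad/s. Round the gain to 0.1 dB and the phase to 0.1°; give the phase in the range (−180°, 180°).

23.9 dB, -90.0°

At s = jω = j100:
quadratic: (j100)² + 64·j100 + 10000 = 0 + j6400 → |·| ≈ 6400, ∠ ≈ 90.00°
|G| = 100000 / 6400 ≈ 15.625
Gain = 20 log₁₀(15.625) ≈ 23.88 dB
∠G = 0.00° − 90.00° = -90.00°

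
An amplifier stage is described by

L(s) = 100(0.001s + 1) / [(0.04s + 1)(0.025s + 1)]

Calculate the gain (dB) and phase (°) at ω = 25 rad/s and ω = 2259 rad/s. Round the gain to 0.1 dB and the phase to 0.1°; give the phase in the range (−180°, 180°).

At ω = 25 rad/s:
zero (1 + j25·0.001) = 1 + j0.025 → |·| ≈ 1.0003, ∠ ≈ 1.43°
pole (1 + j25·0.04) = 1 + j1 → |·| ≈ 1.4142, ∠ ≈ 45.00°
pole (1 + j25·0.025) = 1 + j0.625 → |·| ≈ 1.1792, ∠ ≈ 32.01°
|L| = 100 · 1.0003 / (1.4142 · 1.1792) ≈ 59.984
Gain = 20 log₁₀(59.984) ≈ 35.56 dB
∠L = (1.43°) − (45.00° + 32.01°) = -75.58°

At ω = 2259 rad/s:
zero (1 + j2259·0.001) = 1 + j2.259 → |·| ≈ 2.4704, ∠ ≈ 66.12°
pole (1 + j2259·0.04) = 1 + j90.36 → |·| ≈ 90.366, ∠ ≈ 89.37°
pole (1 + j2259·0.025) = 1 + j56.475 → |·| ≈ 56.484, ∠ ≈ 88.99°
|L| = 100 · 2.4704 / (90.366 · 56.484) ≈ 0.048399
Gain = 20 log₁₀(0.048399) ≈ -26.30 dB
∠L = (66.12°) − (89.37° + 88.99°) = -112.24°

ω = 25: 35.6 dB, -75.6°; ω = 2259: -26.3 dB, -112.2°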